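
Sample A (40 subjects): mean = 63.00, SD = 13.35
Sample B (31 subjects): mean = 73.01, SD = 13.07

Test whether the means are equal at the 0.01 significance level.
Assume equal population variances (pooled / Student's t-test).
Student's two-sample t-test (equal variances):
H₀: μ₁ = μ₂
H₁: μ₁ ≠ μ₂
df = n₁ + n₂ - 2 = 69
Pooled variance s_p² = [(n₁-1)s₁² + (n₂-1)s₂²] / (n₁ + n₂ - 2) = [(39)(13.35²) + (30)(13.07²)] / 69 = 175.0062
SE = √(s_p²(1/n₁ + 1/n₂)) = √(175.0062 × (1/40 + 1/31)) = 3.1655
t = (x̄₁ - x̄₂) / SE = (63.00 - 73.01) / 3.1655 = -10.01 / 3.1655 = -3.162
p-value = 0.0023

Since p-value < α = 0.01, we reject H₀.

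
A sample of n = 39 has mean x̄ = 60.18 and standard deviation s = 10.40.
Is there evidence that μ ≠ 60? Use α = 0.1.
One-sample t-test:
H₀: μ = 60
H₁: μ ≠ 60
df = n - 1 = 38
t = (x̄ - μ₀) / (s/√n) = (60.18 - 60) / (10.40/√39) = 0.108
p-value = 0.9145

Since p-value > α = 0.1, we fail to reject H₀.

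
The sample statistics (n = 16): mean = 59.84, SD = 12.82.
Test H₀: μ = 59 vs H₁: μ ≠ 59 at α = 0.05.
One-sample t-test:
H₀: μ = 59
H₁: μ ≠ 59
df = n - 1 = 15
t = (x̄ - μ₀) / (s/√n) = (59.84 - 59) / (12.82/√16) = 0.262
p-value = 0.7968

Since p-value > α = 0.05, we fail to reject H₀.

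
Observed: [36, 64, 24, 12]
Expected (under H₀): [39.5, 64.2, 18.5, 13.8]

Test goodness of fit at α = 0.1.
Chi-square goodness of fit test:
H₀: observed counts match expected distribution
H₁: observed counts differ from expected distribution
df = k - 1 = 3
χ² = Σ(O - E)²/E
   = (36 - 39.5)²/39.5 + (64 - 64.2)²/64.2 + (24 - 18.5)²/18.5 + (12 - 13.8)²/13.8
   = 0.310 + 0.001 + 1.635 + 0.235
   = 2.18
p-value = 0.5358

Since p-value > α = 0.1, we fail to reject H₀.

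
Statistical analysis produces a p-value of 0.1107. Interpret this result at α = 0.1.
Since p = 0.1107 > α = 0.1, fail to reject H₀.
There is insufficient evidence to reject the null hypothesis; the result is not statistically significant at the 0.1 level.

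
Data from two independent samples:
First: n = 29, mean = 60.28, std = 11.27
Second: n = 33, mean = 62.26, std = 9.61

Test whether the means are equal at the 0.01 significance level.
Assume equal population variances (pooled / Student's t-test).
Student's two-sample t-test (equal variances):
H₀: μ₁ = μ₂
H₁: μ₁ ≠ μ₂
df = n₁ + n₂ - 2 = 60
Pooled variance s_p² = [(n₁-1)s₁² + (n₂-1)s₂²] / (n₁ + n₂ - 2) = [(28)(11.27²) + (32)(9.61²)] / 60 = 108.5271
SE = √(s_p²(1/n₁ + 1/n₂)) = √(108.5271 × (1/29 + 1/33)) = 2.6516
t = (x̄₁ - x̄₂) / SE = (60.28 - 62.26) / 2.6516 = -1.98 / 2.6516 = -0.747
p-value = 0.4582

Since p-value > α = 0.01, we fail to reject H₀.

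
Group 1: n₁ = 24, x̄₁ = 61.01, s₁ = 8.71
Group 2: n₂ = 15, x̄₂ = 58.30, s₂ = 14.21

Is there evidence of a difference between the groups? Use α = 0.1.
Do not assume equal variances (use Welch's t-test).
Welch's two-sample t-test:
H₀: μ₁ = μ₂
H₁: μ₁ ≠ μ₂
s₁²/n₁ = 8.71²/24 = 3.1610,  s₂²/n₂ = 14.21²/15 = 13.4616
SE = √(s₁²/n₁ + s₂²/n₂) = √(3.1610 + 13.4616) = 4.0771
df (Welch-Satterthwaite) = (s₁²/n₁ + s₂²/n₂)² / [(s₁²/n₁)²/(n₁-1) + (s₂²/n₂)²/(n₂-1)] ≈ 20.65
t = (x̄₁ - x̄₂) / SE = (61.01 - 58.30) / 4.0771 = 2.71 / 4.0771 = 0.665
p-value = 0.5136

Since p-value > α = 0.1, we fail to reject H₀.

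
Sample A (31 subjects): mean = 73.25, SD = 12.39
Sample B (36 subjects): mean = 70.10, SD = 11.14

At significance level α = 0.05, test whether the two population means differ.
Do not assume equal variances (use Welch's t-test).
Welch's two-sample t-test:
H₀: μ₁ = μ₂
H₁: μ₁ ≠ μ₂
s₁²/n₁ = 12.39²/31 = 4.9520,  s₂²/n₂ = 11.14²/36 = 3.4472
SE = √(s₁²/n₁ + s₂²/n₂) = √(4.9520 + 3.4472) = 2.8981
df (Welch-Satterthwaite) = (s₁²/n₁ + s₂²/n₂)² / [(s₁²/n₁)²/(n₁-1) + (s₂²/n₂)²/(n₂-1)] ≈ 60.98
t = (x̄₁ - x̄₂) / SE = (73.25 - 70.10) / 2.8981 = 3.15 / 2.8981 = 1.087
p-value = 0.2814

Since p-value > α = 0.05, we fail to reject H₀.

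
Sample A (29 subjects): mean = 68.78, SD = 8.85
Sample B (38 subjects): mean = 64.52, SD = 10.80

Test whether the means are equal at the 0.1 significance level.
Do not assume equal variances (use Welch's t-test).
Welch's two-sample t-test:
H₀: μ₁ = μ₂
H₁: μ₁ ≠ μ₂
s₁²/n₁ = 8.85²/29 = 2.7008,  s₂²/n₂ = 10.80²/38 = 3.0695
SE = √(s₁²/n₁ + s₂²/n₂) = √(2.7008 + 3.0695) = 2.4021
df (Welch-Satterthwaite) = (s₁²/n₁ + s₂²/n₂)² / [(s₁²/n₁)²/(n₁-1) + (s₂²/n₂)²/(n₂-1)] ≈ 64.63
t = (x̄₁ - x̄₂) / SE = (68.78 - 64.52) / 2.4021 = 4.26 / 2.4021 = 1.773
p-value = 0.0809

Since p-value < α = 0.1, we reject H₀.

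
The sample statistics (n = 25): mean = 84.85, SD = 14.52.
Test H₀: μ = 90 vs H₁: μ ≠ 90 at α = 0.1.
One-sample t-test:
H₀: μ = 90
H₁: μ ≠ 90
df = n - 1 = 24
t = (x̄ - μ₀) / (s/√n) = (84.85 - 90) / (14.52/√25) = -1.773
p-value = 0.0889

Since p-value < α = 0.1, we reject H₀.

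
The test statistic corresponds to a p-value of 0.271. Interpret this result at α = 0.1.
Since p = 0.271 > α = 0.1, fail to reject H₀.
There is insufficient evidence to reject the null hypothesis; the result is not statistically significant at the 0.1 level.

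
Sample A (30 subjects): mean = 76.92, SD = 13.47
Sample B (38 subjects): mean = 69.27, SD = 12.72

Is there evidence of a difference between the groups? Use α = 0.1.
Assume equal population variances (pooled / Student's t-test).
Student's two-sample t-test (equal variances):
H₀: μ₁ = μ₂
H₁: μ₁ ≠ μ₂
df = n₁ + n₂ - 2 = 66
Pooled variance s_p² = [(n₁-1)s₁² + (n₂-1)s₂²] / (n₁ + n₂ - 2) = [(29)(13.47²) + (37)(12.72²)] / 66 = 170.4292
SE = √(s_p²(1/n₁ + 1/n₂)) = √(170.4292 × (1/30 + 1/38)) = 3.1884
t = (x̄₁ - x̄₂) / SE = (76.92 - 69.27) / 3.1884 = 7.65 / 3.1884 = 2.399
p-value = 0.0193

Since p-value < α = 0.1, we reject H₀.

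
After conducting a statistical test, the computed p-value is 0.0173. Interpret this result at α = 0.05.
Since p = 0.0173 < α = 0.05, reject H₀.
There is sufficient evidence to reject the null hypothesis; the result is statistically significant at the 0.05 level.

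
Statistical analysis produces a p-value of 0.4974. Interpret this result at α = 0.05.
Since p = 0.4974 > α = 0.05, fail to reject H₀.
There is insufficient evidence to reject the null hypothesis; the result is not statistically significant at the 0.05 level.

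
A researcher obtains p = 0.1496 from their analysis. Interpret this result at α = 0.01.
Since p = 0.1496 > α = 0.01, fail to reject H₀.
There is insufficient evidence to reject the null hypothesis; the result is not statistically significant at the 0.01 level.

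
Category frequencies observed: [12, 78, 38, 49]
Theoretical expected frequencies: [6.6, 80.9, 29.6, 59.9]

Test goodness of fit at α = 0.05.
Chi-square goodness of fit test:
H₀: observed counts match expected distribution
H₁: observed counts differ from expected distribution
df = k - 1 = 3
χ² = Σ(O - E)²/E
   = (12 - 6.6)²/6.6 + (78 - 80.9)²/80.9 + (38 - 29.6)²/29.6 + (49 - 59.9)²/59.9
   = 4.418 + 0.104 + 2.384 + 1.983
   = 8.89
p-value = 0.0308

Since p-value < α = 0.05, we reject H₀.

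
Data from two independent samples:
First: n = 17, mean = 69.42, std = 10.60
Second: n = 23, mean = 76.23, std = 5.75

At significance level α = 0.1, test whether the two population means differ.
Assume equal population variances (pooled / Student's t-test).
Student's two-sample t-test (equal variances):
H₀: μ₁ = μ₂
H₁: μ₁ ≠ μ₂
df = n₁ + n₂ - 2 = 38
Pooled variance s_p² = [(n₁-1)s₁² + (n₂-1)s₂²] / (n₁ + n₂ - 2) = [(16)(10.60²) + (22)(5.75²)] / 38 = 66.4509
SE = √(s_p²(1/n₁ + 1/n₂)) = √(66.4509 × (1/17 + 1/23)) = 2.6073
t = (x̄₁ - x̄₂) / SE = (69.42 - 76.23) / 2.6073 = -6.81 / 2.6073 = -2.612
p-value = 0.0128

Since p-value < α = 0.1, we reject H₀.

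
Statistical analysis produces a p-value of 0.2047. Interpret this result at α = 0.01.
Since p = 0.2047 > α = 0.01, fail to reject H₀.
There is insufficient evidence to reject the null hypothesis; the result is not statistically significant at the 0.01 level.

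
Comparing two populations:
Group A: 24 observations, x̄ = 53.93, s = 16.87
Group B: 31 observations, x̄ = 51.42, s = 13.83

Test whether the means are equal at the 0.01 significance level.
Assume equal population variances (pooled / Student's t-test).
Student's two-sample t-test (equal variances):
H₀: μ₁ = μ₂
H₁: μ₁ ≠ μ₂
df = n₁ + n₂ - 2 = 53
Pooled variance s_p² = [(n₁-1)s₁² + (n₂-1)s₂²] / (n₁ + n₂ - 2) = [(23)(16.87²) + (30)(13.83²)] / 53 = 231.7697
SE = √(s_p²(1/n₁ + 1/n₂)) = √(231.7697 × (1/24 + 1/31)) = 4.1393
t = (x̄₁ - x̄₂) / SE = (53.93 - 51.42) / 4.1393 = 2.51 / 4.1393 = 0.606
p-value = 0.5468

Since p-value > α = 0.01, we fail to reject H₀.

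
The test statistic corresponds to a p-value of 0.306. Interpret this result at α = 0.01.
Since p = 0.306 > α = 0.01, fail to reject H₀.
There is insufficient evidence to reject the null hypothesis; the result is not statistically significant at the 0.01 level.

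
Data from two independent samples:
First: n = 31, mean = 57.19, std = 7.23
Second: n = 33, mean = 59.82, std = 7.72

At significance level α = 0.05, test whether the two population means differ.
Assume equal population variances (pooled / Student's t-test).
Student's two-sample t-test (equal variances):
H₀: μ₁ = μ₂
H₁: μ₁ ≠ μ₂
df = n₁ + n₂ - 2 = 62
Pooled variance s_p² = [(n₁-1)s₁² + (n₂-1)s₂²] / (n₁ + n₂ - 2) = [(30)(7.23²) + (32)(7.72²)] / 62 = 56.0538
SE = √(s_p²(1/n₁ + 1/n₂)) = √(56.0538 × (1/31 + 1/33)) = 1.8726
t = (x̄₁ - x̄₂) / SE = (57.19 - 59.82) / 1.8726 = -2.63 / 1.8726 = -1.404
p-value = 0.1652

Since p-value > α = 0.05, we fail to reject H₀.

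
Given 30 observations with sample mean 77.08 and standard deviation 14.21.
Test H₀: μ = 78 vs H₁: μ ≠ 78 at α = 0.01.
One-sample t-test:
H₀: μ = 78
H₁: μ ≠ 78
df = n - 1 = 29
t = (x̄ - μ₀) / (s/√n) = (77.08 - 78) / (14.21/√30) = -0.355
p-value = 0.7254

Since p-value > α = 0.01, we fail to reject H₀.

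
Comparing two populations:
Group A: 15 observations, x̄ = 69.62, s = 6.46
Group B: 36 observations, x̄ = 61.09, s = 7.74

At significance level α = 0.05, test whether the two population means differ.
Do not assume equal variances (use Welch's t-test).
Welch's two-sample t-test:
H₀: μ₁ = μ₂
H₁: μ₁ ≠ μ₂
s₁²/n₁ = 6.46²/15 = 2.7821,  s₂²/n₂ = 7.74²/36 = 1.6641
SE = √(s₁²/n₁ + s₂²/n₂) = √(2.7821 + 1.6641) = 2.1086
df (Welch-Satterthwaite) = (s₁²/n₁ + s₂²/n₂)² / [(s₁²/n₁)²/(n₁-1) + (s₂²/n₂)²/(n₂-1)] ≈ 31.28
t = (x̄₁ - x̄₂) / SE = (69.62 - 61.09) / 2.1086 = 8.53 / 2.1086 = 4.045
p-value = 0.0003

Since p-value < α = 0.05, we reject H₀.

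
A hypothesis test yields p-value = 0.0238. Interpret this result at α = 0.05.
Since p = 0.0238 < α = 0.05, reject H₀.
There is sufficient evidence to reject the null hypothesis; the result is statistically significant at the 0.05 level.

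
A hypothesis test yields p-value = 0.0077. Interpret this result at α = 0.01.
Since p = 0.0077 < α = 0.01, reject H₀.
There is sufficient evidence to reject the null hypothesis; the result is statistically significant at the 0.01 level.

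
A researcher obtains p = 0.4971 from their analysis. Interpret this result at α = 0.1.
Since p = 0.4971 > α = 0.1, fail to reject H₀.
There is insufficient evidence to reject the null hypothesis; the result is not statistically significant at the 0.1 level.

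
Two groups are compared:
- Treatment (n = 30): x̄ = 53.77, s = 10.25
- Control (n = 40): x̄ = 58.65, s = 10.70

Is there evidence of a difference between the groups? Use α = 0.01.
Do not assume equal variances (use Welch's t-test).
Welch's two-sample t-test:
H₀: μ₁ = μ₂
H₁: μ₁ ≠ μ₂
s₁²/n₁ = 10.25²/30 = 3.5021,  s₂²/n₂ = 10.70²/40 = 2.8622
SE = √(s₁²/n₁ + s₂²/n₂) = √(3.5021 + 2.8622) = 2.5228
df (Welch-Satterthwaite) = (s₁²/n₁ + s₂²/n₂)² / [(s₁²/n₁)²/(n₁-1) + (s₂²/n₂)²/(n₂-1)] ≈ 63.99
t = (x̄₁ - x̄₂) / SE = (53.77 - 58.65) / 2.5228 = -4.88 / 2.5228 = -1.934
p-value = 0.0575

Since p-value > α = 0.01, we fail to reject H₀.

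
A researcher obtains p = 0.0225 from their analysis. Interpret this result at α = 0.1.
Since p = 0.0225 < α = 0.1, reject H₀.
There is sufficient evidence to reject the null hypothesis; the result is statistically significant at the 0.1 level.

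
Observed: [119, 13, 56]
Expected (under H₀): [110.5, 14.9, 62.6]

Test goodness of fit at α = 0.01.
Chi-square goodness of fit test:
H₀: observed counts match expected distribution
H₁: observed counts differ from expected distribution
df = k - 1 = 2
χ² = Σ(O - E)²/E
   = (119 - 110.5)²/110.5 + (13 - 14.9)²/14.9 + (56 - 62.6)²/62.6
   = 0.654 + 0.242 + 0.696
   = 1.59
p-value = 0.4511

Since p-value > α = 0.01, we fail to reject H₀.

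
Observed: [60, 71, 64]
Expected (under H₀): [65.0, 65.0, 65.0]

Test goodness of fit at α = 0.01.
Chi-square goodness of fit test:
H₀: observed counts match expected distribution
H₁: observed counts differ from expected distribution
df = k - 1 = 2
χ² = Σ(O - E)²/E
   = (60 - 65.0)²/65.0 + (71 - 65.0)²/65.0 + (64 - 65.0)²/65.0
   = 0.385 + 0.554 + 0.015
   = 0.95
p-value = 0.6207

Since p-value > α = 0.01, we fail to reject H₀.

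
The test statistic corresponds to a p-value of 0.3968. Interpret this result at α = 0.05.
Since p = 0.3968 > α = 0.05, fail to reject H₀.
There is insufficient evidence to reject the null hypothesis; the result is not statistically significant at the 0.05 level.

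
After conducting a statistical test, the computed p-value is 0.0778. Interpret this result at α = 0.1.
Since p = 0.0778 < α = 0.1, reject H₀.
There is sufficient evidence to reject the null hypothesis; the result is statistically significant at the 0.1 level.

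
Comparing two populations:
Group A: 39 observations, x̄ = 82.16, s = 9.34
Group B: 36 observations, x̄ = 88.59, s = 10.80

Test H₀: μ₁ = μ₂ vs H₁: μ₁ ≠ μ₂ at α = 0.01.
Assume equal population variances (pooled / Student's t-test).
Student's two-sample t-test (equal variances):
H₀: μ₁ = μ₂
H₁: μ₁ ≠ μ₂
df = n₁ + n₂ - 2 = 73
Pooled variance s_p² = [(n₁-1)s₁² + (n₂-1)s₂²] / (n₁ + n₂ - 2) = [(38)(9.34²) + (35)(10.80²)] / 73 = 101.3336
SE = √(s_p²(1/n₁ + 1/n₂)) = √(101.3336 × (1/39 + 1/36)) = 2.3266
t = (x̄₁ - x̄₂) / SE = (82.16 - 88.59) / 2.3266 = -6.43 / 2.3266 = -2.764
p-value = 0.0072

Since p-value < α = 0.01, we reject H₀.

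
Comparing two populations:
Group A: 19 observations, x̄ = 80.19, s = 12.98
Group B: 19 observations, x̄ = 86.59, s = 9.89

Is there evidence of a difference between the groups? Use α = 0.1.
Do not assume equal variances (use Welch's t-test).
Welch's two-sample t-test:
H₀: μ₁ = μ₂
H₁: μ₁ ≠ μ₂
s₁²/n₁ = 12.98²/19 = 8.8674,  s₂²/n₂ = 9.89²/19 = 5.1480
SE = √(s₁²/n₁ + s₂²/n₂) = √(8.8674 + 5.1480) = 3.7437
df (Welch-Satterthwaite) = (s₁²/n₁ + s₂²/n₂)² / [(s₁²/n₁)²/(n₁-1) + (s₂²/n₂)²/(n₂-1)] ≈ 33.63
t = (x̄₁ - x̄₂) / SE = (80.19 - 86.59) / 3.7437 = -6.40 / 3.7437 = -1.710
p-value = 0.0966

Since p-value < α = 0.1, we reject H₀.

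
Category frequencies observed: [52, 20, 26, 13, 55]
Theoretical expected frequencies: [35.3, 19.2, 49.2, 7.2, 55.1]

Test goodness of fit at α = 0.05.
Chi-square goodness of fit test:
H₀: observed counts match expected distribution
H₁: observed counts differ from expected distribution
df = k - 1 = 4
χ² = Σ(O - E)²/E
   = (52 - 35.3)²/35.3 + (20 - 19.2)²/19.2 + (26 - 49.2)²/49.2 + (13 - 7.2)²/7.2 + (55 - 55.1)²/55.1
   = 7.901 + 0.033 + 10.940 + 4.672 + 0.000
   = 23.55
p-value = 0.0001

Since p-value < α = 0.05, we reject H₀.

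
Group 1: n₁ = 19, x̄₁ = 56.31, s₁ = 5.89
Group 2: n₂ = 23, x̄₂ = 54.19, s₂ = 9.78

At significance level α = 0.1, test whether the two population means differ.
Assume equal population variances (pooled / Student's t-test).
Student's two-sample t-test (equal variances):
H₀: μ₁ = μ₂
H₁: μ₁ ≠ μ₂
df = n₁ + n₂ - 2 = 40
Pooled variance s_p² = [(n₁-1)s₁² + (n₂-1)s₂²] / (n₁ + n₂ - 2) = [(18)(5.89²) + (22)(9.78²)] / 40 = 68.2181
SE = √(s_p²(1/n₁ + 1/n₂)) = √(68.2181 × (1/19 + 1/23)) = 2.5606
t = (x̄₁ - x̄₂) / SE = (56.31 - 54.19) / 2.5606 = 2.12 / 2.5606 = 0.828
p-value = 0.4126

Since p-value > α = 0.1, we fail to reject H₀.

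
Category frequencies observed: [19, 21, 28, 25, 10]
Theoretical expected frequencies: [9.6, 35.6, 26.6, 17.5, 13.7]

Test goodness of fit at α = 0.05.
Chi-square goodness of fit test:
H₀: observed counts match expected distribution
H₁: observed counts differ from expected distribution
df = k - 1 = 4
χ² = Σ(O - E)²/E
   = (19 - 9.6)²/9.6 + (21 - 35.6)²/35.6 + (28 - 26.6)²/26.6 + (25 - 17.5)²/17.5 + (10 - 13.7)²/13.7
   = 9.204 + 5.988 + 0.074 + 3.214 + 0.999
   = 19.48
p-value = 0.0006

Since p-value < α = 0.05, we reject H₀.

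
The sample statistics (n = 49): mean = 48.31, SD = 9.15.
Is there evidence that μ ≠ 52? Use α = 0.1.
One-sample t-test:
H₀: μ = 52
H₁: μ ≠ 52
df = n - 1 = 48
t = (x̄ - μ₀) / (s/√n) = (48.31 - 52) / (9.15/√49) = -2.823
p-value = 0.0069

Since p-value < α = 0.1, we reject H₀.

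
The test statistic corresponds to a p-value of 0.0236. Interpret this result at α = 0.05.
Since p = 0.0236 < α = 0.05, reject H₀.
There is sufficient evidence to reject the null hypothesis; the result is statistically significant at the 0.05 level.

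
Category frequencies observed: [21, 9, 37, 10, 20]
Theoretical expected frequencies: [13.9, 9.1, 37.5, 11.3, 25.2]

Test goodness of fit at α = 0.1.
Chi-square goodness of fit test:
H₀: observed counts match expected distribution
H₁: observed counts differ from expected distribution
df = k - 1 = 4
χ² = Σ(O - E)²/E
   = (21 - 13.9)²/13.9 + (9 - 9.1)²/9.1 + (37 - 37.5)²/37.5 + (10 - 11.3)²/11.3 + (20 - 25.2)²/25.2
   = 3.627 + 0.001 + 0.007 + 0.150 + 1.073
   = 4.86
p-value = 0.3023

Since p-value > α = 0.1, we fail to reject H₀.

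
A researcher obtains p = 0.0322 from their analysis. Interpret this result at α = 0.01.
Since p = 0.0322 > α = 0.01, fail to reject H₀.
There is insufficient evidence to reject the null hypothesis; the result is not statistically significant at the 0.01 level.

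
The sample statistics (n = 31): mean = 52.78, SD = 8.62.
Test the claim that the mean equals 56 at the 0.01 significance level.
One-sample t-test:
H₀: μ = 56
H₁: μ ≠ 56
df = n - 1 = 30
t = (x̄ - μ₀) / (s/√n) = (52.78 - 56) / (8.62/√31) = -2.080
p-value = 0.0462

Since p-value > α = 0.01, we fail to reject H₀.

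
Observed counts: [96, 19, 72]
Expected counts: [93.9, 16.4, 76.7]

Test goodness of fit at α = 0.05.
Chi-square goodness of fit test:
H₀: observed counts match expected distribution
H₁: observed counts differ from expected distribution
df = k - 1 = 2
χ² = Σ(O - E)²/E
   = (96 - 93.9)²/93.9 + (19 - 16.4)²/16.4 + (72 - 76.7)²/76.7
   = 0.047 + 0.412 + 0.288
   = 0.75
p-value = 0.6883

Since p-value > α = 0.05, we fail to reject H₀.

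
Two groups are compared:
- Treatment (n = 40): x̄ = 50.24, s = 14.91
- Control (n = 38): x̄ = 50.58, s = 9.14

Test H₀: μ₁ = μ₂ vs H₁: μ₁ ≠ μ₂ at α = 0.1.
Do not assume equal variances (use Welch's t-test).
Welch's two-sample t-test:
H₀: μ₁ = μ₂
H₁: μ₁ ≠ μ₂
s₁²/n₁ = 14.91²/40 = 5.5577,  s₂²/n₂ = 9.14²/38 = 2.1984
SE = √(s₁²/n₁ + s₂²/n₂) = √(5.5577 + 2.1984) = 2.7850
df (Welch-Satterthwaite) = (s₁²/n₁ + s₂²/n₂)² / [(s₁²/n₁)²/(n₁-1) + (s₂²/n₂)²/(n₂-1)] ≈ 65.20
t = (x̄₁ - x̄₂) / SE = (50.24 - 50.58) / 2.7850 = -0.34 / 2.7850 = -0.122
p-value = 0.9032

Since p-value > α = 0.1, we fail to reject H₀.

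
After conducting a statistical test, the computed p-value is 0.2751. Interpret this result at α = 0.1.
Since p = 0.2751 > α = 0.1, fail to reject H₀.
There is insufficient evidence to reject the null hypothesis; the result is not statistically significant at the 0.1 level.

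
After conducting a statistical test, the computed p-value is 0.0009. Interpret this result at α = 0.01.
Since p = 0.0009 < α = 0.01, reject H₀.
There is sufficient evidence to reject the null hypothesis; the result is statistically significant at the 0.01 level.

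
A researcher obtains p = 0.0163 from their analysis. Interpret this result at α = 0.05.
Since p = 0.0163 < α = 0.05, reject H₀.
There is sufficient evidence to reject the null hypothesis; the result is statistically significant at the 0.05 level.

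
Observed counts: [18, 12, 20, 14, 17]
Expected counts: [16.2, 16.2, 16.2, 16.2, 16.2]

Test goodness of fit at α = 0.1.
Chi-square goodness of fit test:
H₀: observed counts match expected distribution
H₁: observed counts differ from expected distribution
df = k - 1 = 4
χ² = Σ(O - E)²/E
   = (18 - 16.2)²/16.2 + (12 - 16.2)²/16.2 + (20 - 16.2)²/16.2 + (14 - 16.2)²/16.2 + (17 - 16.2)²/16.2
   = 0.200 + 1.089 + 0.891 + 0.299 + 0.040
   = 2.52
p-value = 0.6413

Since p-value > α = 0.1, we fail to reject H₀.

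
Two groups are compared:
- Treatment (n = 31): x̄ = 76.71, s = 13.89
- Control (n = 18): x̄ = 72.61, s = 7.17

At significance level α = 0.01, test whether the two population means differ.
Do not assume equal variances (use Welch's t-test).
Welch's two-sample t-test:
H₀: μ₁ = μ₂
H₁: μ₁ ≠ μ₂
s₁²/n₁ = 13.89²/31 = 6.2236,  s₂²/n₂ = 7.17²/18 = 2.8560
SE = √(s₁²/n₁ + s₂²/n₂) = √(6.2236 + 2.8560) = 3.0132
df (Welch-Satterthwaite) = (s₁²/n₁ + s₂²/n₂)² / [(s₁²/n₁)²/(n₁-1) + (s₂²/n₂)²/(n₂-1)] ≈ 46.55
t = (x̄₁ - x̄₂) / SE = (76.71 - 72.61) / 3.0132 = 4.10 / 3.0132 = 1.361
p-value = 0.1802

Since p-value > α = 0.01, we fail to reject H₀.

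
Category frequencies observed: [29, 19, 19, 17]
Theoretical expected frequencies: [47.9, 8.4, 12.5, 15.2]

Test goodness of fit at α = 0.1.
Chi-square goodness of fit test:
H₀: observed counts match expected distribution
H₁: observed counts differ from expected distribution
df = k - 1 = 3
χ² = Σ(O - E)²/E
   = (29 - 47.9)²/47.9 + (19 - 8.4)²/8.4 + (19 - 12.5)²/12.5 + (17 - 15.2)²/15.2
   = 7.457 + 13.376 + 3.380 + 0.213
   = 24.43
p-value < 0.0001

Since p-value < α = 0.1, we reject H₀.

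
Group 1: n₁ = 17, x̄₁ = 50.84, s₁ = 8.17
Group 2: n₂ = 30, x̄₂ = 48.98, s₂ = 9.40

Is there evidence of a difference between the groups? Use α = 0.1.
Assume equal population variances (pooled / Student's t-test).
Student's two-sample t-test (equal variances):
H₀: μ₁ = μ₂
H₁: μ₁ ≠ μ₂
df = n₁ + n₂ - 2 = 45
Pooled variance s_p² = [(n₁-1)s₁² + (n₂-1)s₂²] / (n₁ + n₂ - 2) = [(16)(8.17²) + (29)(9.40²)] / 45 = 80.6761
SE = √(s_p²(1/n₁ + 1/n₂)) = √(80.6761 × (1/17 + 1/30)) = 2.7267
t = (x̄₁ - x̄₂) / SE = (50.84 - 48.98) / 2.7267 = 1.86 / 2.7267 = 0.682
p-value = 0.4986

Since p-value > α = 0.1, we fail to reject H₀.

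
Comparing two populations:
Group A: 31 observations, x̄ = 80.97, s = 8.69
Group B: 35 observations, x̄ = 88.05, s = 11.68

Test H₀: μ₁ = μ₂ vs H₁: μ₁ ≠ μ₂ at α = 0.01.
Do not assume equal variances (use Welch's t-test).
Welch's two-sample t-test:
H₀: μ₁ = μ₂
H₁: μ₁ ≠ μ₂
s₁²/n₁ = 8.69²/31 = 2.4360,  s₂²/n₂ = 11.68²/35 = 3.8978
SE = √(s₁²/n₁ + s₂²/n₂) = √(2.4360 + 3.8978) = 2.5167
df (Welch-Satterthwaite) = (s₁²/n₁ + s₂²/n₂)² / [(s₁²/n₁)²/(n₁-1) + (s₂²/n₂)²/(n₂-1)] ≈ 62.23
t = (x̄₁ - x̄₂) / SE = (80.97 - 88.05) / 2.5167 = -7.08 / 2.5167 = -2.813
p-value = 0.0066

Since p-value < α = 0.01, we reject H₀.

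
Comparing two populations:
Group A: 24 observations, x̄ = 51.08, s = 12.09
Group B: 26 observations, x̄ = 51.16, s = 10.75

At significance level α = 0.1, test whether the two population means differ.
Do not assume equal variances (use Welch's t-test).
Welch's two-sample t-test:
H₀: μ₁ = μ₂
H₁: μ₁ ≠ μ₂
s₁²/n₁ = 12.09²/24 = 6.0903,  s₂²/n₂ = 10.75²/26 = 4.4447
SE = √(s₁²/n₁ + s₂²/n₂) = √(6.0903 + 4.4447) = 3.2458
df (Welch-Satterthwaite) = (s₁²/n₁ + s₂²/n₂)² / [(s₁²/n₁)²/(n₁-1) + (s₂²/n₂)²/(n₂-1)] ≈ 46.19
t = (x̄₁ - x̄₂) / SE = (51.08 - 51.16) / 3.2458 = -0.08 / 3.2458 = -0.025
p-value = 0.9804

Since p-value > α = 0.1, we fail to reject H₀.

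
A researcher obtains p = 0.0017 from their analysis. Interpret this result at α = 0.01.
Since p = 0.0017 < α = 0.01, reject H₀.
There is sufficient evidence to reject the null hypothesis; the result is statistically significant at the 0.01 level.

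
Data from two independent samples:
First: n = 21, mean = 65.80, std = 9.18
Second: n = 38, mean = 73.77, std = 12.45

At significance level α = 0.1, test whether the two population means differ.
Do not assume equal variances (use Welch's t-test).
Welch's two-sample t-test:
H₀: μ₁ = μ₂
H₁: μ₁ ≠ μ₂
s₁²/n₁ = 9.18²/21 = 4.0130,  s₂²/n₂ = 12.45²/38 = 4.0790
SE = √(s₁²/n₁ + s₂²/n₂) = √(4.0130 + 4.0790) = 2.8446
df (Welch-Satterthwaite) = (s₁²/n₁ + s₂²/n₂)² / [(s₁²/n₁)²/(n₁-1) + (s₂²/n₂)²/(n₂-1)] ≈ 52.18
t = (x̄₁ - x̄₂) / SE = (65.80 - 73.77) / 2.8446 = -7.97 / 2.8446 = -2.802
p-value = 0.0071

Since p-value < α = 0.1, we reject H₀.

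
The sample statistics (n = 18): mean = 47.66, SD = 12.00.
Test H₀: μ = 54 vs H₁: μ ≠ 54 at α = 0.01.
One-sample t-test:
H₀: μ = 54
H₁: μ ≠ 54
df = n - 1 = 17
t = (x̄ - μ₀) / (s/√n) = (47.66 - 54) / (12.00/√18) = -2.242
p-value = 0.0386

Since p-value > α = 0.01, we fail to reject H₀.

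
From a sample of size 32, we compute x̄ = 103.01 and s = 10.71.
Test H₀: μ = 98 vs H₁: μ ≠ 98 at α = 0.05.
One-sample t-test:
H₀: μ = 98
H₁: μ ≠ 98
df = n - 1 = 31
t = (x̄ - μ₀) / (s/√n) = (103.01 - 98) / (10.71/√32) = 2.646
p-value = 0.0127

Since p-value < α = 0.05, we reject H₀.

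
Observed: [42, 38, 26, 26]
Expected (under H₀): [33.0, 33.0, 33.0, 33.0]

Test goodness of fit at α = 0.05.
Chi-square goodness of fit test:
H₀: observed counts match expected distribution
H₁: observed counts differ from expected distribution
df = k - 1 = 3
χ² = Σ(O - E)²/E
   = (42 - 33.0)²/33.0 + (38 - 33.0)²/33.0 + (26 - 33.0)²/33.0 + (26 - 33.0)²/33.0
   = 2.455 + 0.758 + 1.485 + 1.485
   = 6.18
p-value = 0.1031

Since p-value > α = 0.05, we fail to reject H₀.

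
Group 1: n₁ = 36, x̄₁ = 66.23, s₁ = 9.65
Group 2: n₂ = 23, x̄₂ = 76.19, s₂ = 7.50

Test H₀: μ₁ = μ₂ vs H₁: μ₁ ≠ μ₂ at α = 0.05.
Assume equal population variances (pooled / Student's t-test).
Student's two-sample t-test (equal variances):
H₀: μ₁ = μ₂
H₁: μ₁ ≠ μ₂
df = n₁ + n₂ - 2 = 57
Pooled variance s_p² = [(n₁-1)s₁² + (n₂-1)s₂²] / (n₁ + n₂ - 2) = [(35)(9.65²) + (22)(7.50²)] / 57 = 78.8910
SE = √(s_p²(1/n₁ + 1/n₂)) = √(78.8910 × (1/36 + 1/23)) = 2.3710
t = (x̄₁ - x̄₂) / SE = (66.23 - 76.19) / 2.3710 = -9.96 / 2.3710 = -4.201
p-value = 0.0001

Since p-value < α = 0.05, we reject H₀.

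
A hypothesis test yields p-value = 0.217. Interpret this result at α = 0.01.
Since p = 0.217 > α = 0.01, fail to reject H₀.
There is insufficient evidence to reject the null hypothesis; the result is not statistically significant at the 0.01 level.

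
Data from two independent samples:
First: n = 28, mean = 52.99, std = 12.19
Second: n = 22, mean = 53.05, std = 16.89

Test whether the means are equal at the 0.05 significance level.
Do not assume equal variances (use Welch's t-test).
Welch's two-sample t-test:
H₀: μ₁ = μ₂
H₁: μ₁ ≠ μ₂
s₁²/n₁ = 12.19²/28 = 5.3070,  s₂²/n₂ = 16.89²/22 = 12.9669
SE = √(s₁²/n₁ + s₂²/n₂) = √(5.3070 + 12.9669) = 4.2748
df (Welch-Satterthwaite) = (s₁²/n₁ + s₂²/n₂)² / [(s₁²/n₁)²/(n₁-1) + (s₂²/n₂)²/(n₂-1)] ≈ 36.90
t = (x̄₁ - x̄₂) / SE = (52.99 - 53.05) / 4.2748 = -0.06 / 4.2748 = -0.014
p-value = 0.9889

Since p-value > α = 0.05, we fail to reject H₀.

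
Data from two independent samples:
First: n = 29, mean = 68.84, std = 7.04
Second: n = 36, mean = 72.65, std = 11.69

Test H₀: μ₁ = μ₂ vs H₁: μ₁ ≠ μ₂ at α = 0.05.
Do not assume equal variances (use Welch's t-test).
Welch's two-sample t-test:
H₀: μ₁ = μ₂
H₁: μ₁ ≠ μ₂
s₁²/n₁ = 7.04²/29 = 1.7090,  s₂²/n₂ = 11.69²/36 = 3.7960
SE = √(s₁²/n₁ + s₂²/n₂) = √(1.7090 + 3.7960) = 2.3463
df (Welch-Satterthwaite) = (s₁²/n₁ + s₂²/n₂)² / [(s₁²/n₁)²/(n₁-1) + (s₂²/n₂)²/(n₂-1)] ≈ 58.73
t = (x̄₁ - x̄₂) / SE = (68.84 - 72.65) / 2.3463 = -3.81 / 2.3463 = -1.624
p-value = 0.1098

Since p-value > α = 0.05, we fail to reject H₀.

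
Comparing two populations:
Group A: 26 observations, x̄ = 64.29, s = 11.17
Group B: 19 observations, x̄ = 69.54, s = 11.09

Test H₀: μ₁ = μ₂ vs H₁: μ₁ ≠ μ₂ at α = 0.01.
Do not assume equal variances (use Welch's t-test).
Welch's two-sample t-test:
H₀: μ₁ = μ₂
H₁: μ₁ ≠ μ₂
s₁²/n₁ = 11.17²/26 = 4.7988,  s₂²/n₂ = 11.09²/19 = 6.4731
SE = √(s₁²/n₁ + s₂²/n₂) = √(4.7988 + 6.4731) = 3.3574
df (Welch-Satterthwaite) = (s₁²/n₁ + s₂²/n₂)² / [(s₁²/n₁)²/(n₁-1) + (s₂²/n₂)²/(n₂-1)] ≈ 39.11
t = (x̄₁ - x̄₂) / SE = (64.29 - 69.54) / 3.3574 = -5.25 / 3.3574 = -1.564
p-value = 0.1259

Since p-value > α = 0.01, we fail to reject H₀.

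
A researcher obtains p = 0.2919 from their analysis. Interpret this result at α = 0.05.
Since p = 0.2919 > α = 0.05, fail to reject H₀.
There is insufficient evidence to reject the null hypothesis; the result is not statistically significant at the 0.05 level.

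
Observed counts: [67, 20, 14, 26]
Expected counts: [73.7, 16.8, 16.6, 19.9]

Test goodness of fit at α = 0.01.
Chi-square goodness of fit test:
H₀: observed counts match expected distribution
H₁: observed counts differ from expected distribution
df = k - 1 = 3
χ² = Σ(O - E)²/E
   = (67 - 73.7)²/73.7 + (20 - 16.8)²/16.8 + (14 - 16.6)²/16.6 + (26 - 19.9)²/19.9
   = 0.609 + 0.610 + 0.407 + 1.870
   = 3.50
p-value = 0.3213

Since p-value > α = 0.01, we fail to reject H₀.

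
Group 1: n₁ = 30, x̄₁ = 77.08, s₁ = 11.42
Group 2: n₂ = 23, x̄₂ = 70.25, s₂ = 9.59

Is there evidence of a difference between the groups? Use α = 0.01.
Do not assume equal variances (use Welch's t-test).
Welch's two-sample t-test:
H₀: μ₁ = μ₂
H₁: μ₁ ≠ μ₂
s₁²/n₁ = 11.42²/30 = 4.3472,  s₂²/n₂ = 9.59²/23 = 3.9986
SE = √(s₁²/n₁ + s₂²/n₂) = √(4.3472 + 3.9986) = 2.8889
df (Welch-Satterthwaite) = (s₁²/n₁ + s₂²/n₂)² / [(s₁²/n₁)²/(n₁-1) + (s₂²/n₂)²/(n₂-1)] ≈ 50.53
t = (x̄₁ - x̄₂) / SE = (77.08 - 70.25) / 2.8889 = 6.83 / 2.8889 = 2.364
p-value = 0.0220

Since p-value > α = 0.01, we fail to reject H₀.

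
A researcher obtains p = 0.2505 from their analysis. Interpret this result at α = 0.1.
Since p = 0.2505 > α = 0.1, fail to reject H₀.
There is insufficient evidence to reject the null hypothesis; the result is not statistically significant at the 0.1 level.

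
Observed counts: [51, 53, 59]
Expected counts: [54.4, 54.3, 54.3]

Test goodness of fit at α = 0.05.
Chi-square goodness of fit test:
H₀: observed counts match expected distribution
H₁: observed counts differ from expected distribution
df = k - 1 = 2
χ² = Σ(O - E)²/E
   = (51 - 54.4)²/54.4 + (53 - 54.3)²/54.3 + (59 - 54.3)²/54.3
   = 0.212 + 0.031 + 0.407
   = 0.65
p-value = 0.7224

Since p-value > α = 0.05, we fail to reject H₀.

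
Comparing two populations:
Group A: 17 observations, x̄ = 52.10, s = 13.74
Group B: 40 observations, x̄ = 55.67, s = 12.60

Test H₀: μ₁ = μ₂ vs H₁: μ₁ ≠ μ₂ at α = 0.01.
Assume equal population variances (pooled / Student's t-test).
Student's two-sample t-test (equal variances):
H₀: μ₁ = μ₂
H₁: μ₁ ≠ μ₂
df = n₁ + n₂ - 2 = 55
Pooled variance s_p² = [(n₁-1)s₁² + (n₂-1)s₂²] / (n₁ + n₂ - 2) = [(16)(13.74²) + (39)(12.60²)] / 55 = 167.4953
SE = √(s_p²(1/n₁ + 1/n₂)) = √(167.4953 × (1/17 + 1/40)) = 3.7470
t = (x̄₁ - x̄₂) / SE = (52.10 - 55.67) / 3.7470 = -3.57 / 3.7470 = -0.953
p-value = 0.3449

Since p-value > α = 0.01, we fail to reject H₀.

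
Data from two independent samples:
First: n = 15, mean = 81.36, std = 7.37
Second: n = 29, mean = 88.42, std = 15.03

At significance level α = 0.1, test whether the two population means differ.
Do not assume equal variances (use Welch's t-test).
Welch's two-sample t-test:
H₀: μ₁ = μ₂
H₁: μ₁ ≠ μ₂
s₁²/n₁ = 7.37²/15 = 3.6211,  s₂²/n₂ = 15.03²/29 = 7.7897
SE = √(s₁²/n₁ + s₂²/n₂) = √(3.6211 + 7.7897) = 3.3780
df (Welch-Satterthwaite) = (s₁²/n₁ + s₂²/n₂)² / [(s₁²/n₁)²/(n₁-1) + (s₂²/n₂)²/(n₂-1)] ≈ 41.95
t = (x̄₁ - x̄₂) / SE = (81.36 - 88.42) / 3.3780 = -7.06 / 3.3780 = -2.090
p-value = 0.0427

Since p-value < α = 0.1, we reject H₀.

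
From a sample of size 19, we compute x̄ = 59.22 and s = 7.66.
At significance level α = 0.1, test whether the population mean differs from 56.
One-sample t-test:
H₀: μ = 56
H₁: μ ≠ 56
df = n - 1 = 18
t = (x̄ - μ₀) / (s/√n) = (59.22 - 56) / (7.66/√19) = 1.832
p-value = 0.0835

Since p-value < α = 0.1, we reject H₀.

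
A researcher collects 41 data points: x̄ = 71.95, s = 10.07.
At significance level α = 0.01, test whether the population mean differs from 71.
One-sample t-test:
H₀: μ = 71
H₁: μ ≠ 71
df = n - 1 = 40
t = (x̄ - μ₀) / (s/√n) = (71.95 - 71) / (10.07/√41) = 0.604
p-value = 0.5492

Since p-value > α = 0.01, we fail to reject H₀.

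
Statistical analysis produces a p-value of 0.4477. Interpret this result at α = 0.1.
Since p = 0.4477 > α = 0.1, fail to reject H₀.
There is insufficient evidence to reject the null hypothesis; the result is not statistically significant at the 0.1 level.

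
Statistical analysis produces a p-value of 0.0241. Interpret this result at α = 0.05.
Since p = 0.0241 < α = 0.05, reject H₀.
There is sufficient evidence to reject the null hypothesis; the result is statistically significant at the 0.05 level.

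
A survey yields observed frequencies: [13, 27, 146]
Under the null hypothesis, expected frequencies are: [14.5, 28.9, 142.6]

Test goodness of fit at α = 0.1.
Chi-square goodness of fit test:
H₀: observed counts match expected distribution
H₁: observed counts differ from expected distribution
df = k - 1 = 2
χ² = Σ(O - E)²/E
   = (13 - 14.5)²/14.5 + (27 - 28.9)²/28.9 + (146 - 142.6)²/142.6
   = 0.155 + 0.125 + 0.081
   = 0.36
p-value = 0.8348

Since p-value > α = 0.1, we fail to reject H₀.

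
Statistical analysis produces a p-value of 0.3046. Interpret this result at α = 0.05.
Since p = 0.3046 > α = 0.05, fail to reject H₀.
There is insufficient evidence to reject the null hypothesis; the result is not statistically significant at the 0.05 level.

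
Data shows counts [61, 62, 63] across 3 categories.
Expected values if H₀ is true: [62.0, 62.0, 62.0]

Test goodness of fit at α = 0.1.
Chi-square goodness of fit test:
H₀: observed counts match expected distribution
H₁: observed counts differ from expected distribution
df = k - 1 = 2
χ² = Σ(O - E)²/E
   = (61 - 62.0)²/62.0 + (62 - 62.0)²/62.0 + (63 - 62.0)²/62.0
   = 0.016 + 0.000 + 0.016
   = 0.03
p-value = 0.9840

Since p-value > α = 0.1, we fail to reject H₀.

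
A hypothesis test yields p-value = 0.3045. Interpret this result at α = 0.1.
Since p = 0.3045 > α = 0.1, fail to reject H₀.
There is insufficient evidence to reject the null hypothesis; the result is not statistically significant at the 0.1 level.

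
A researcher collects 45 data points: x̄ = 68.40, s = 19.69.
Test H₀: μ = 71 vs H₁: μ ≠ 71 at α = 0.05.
One-sample t-test:
H₀: μ = 71
H₁: μ ≠ 71
df = n - 1 = 44
t = (x̄ - μ₀) / (s/√n) = (68.40 - 71) / (19.69/√45) = -0.886
p-value = 0.3805

Since p-value > α = 0.05, we fail to reject H₀.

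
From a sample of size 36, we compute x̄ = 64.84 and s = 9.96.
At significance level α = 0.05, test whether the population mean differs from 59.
One-sample t-test:
H₀: μ = 59
H₁: μ ≠ 59
df = n - 1 = 35
t = (x̄ - μ₀) / (s/√n) = (64.84 - 59) / (9.96/√36) = 3.518
p-value = 0.0012

Since p-value < α = 0.05, we reject H₀.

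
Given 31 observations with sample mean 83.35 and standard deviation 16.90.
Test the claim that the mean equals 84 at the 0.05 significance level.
One-sample t-test:
H₀: μ = 84
H₁: μ ≠ 84
df = n - 1 = 30
t = (x̄ - μ₀) / (s/√n) = (83.35 - 84) / (16.90/√31) = -0.214
p-value = 0.8319

Since p-value > α = 0.05, we fail to reject H₀.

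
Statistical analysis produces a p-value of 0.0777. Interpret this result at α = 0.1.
Since p = 0.0777 < α = 0.1, reject H₀.
There is sufficient evidence to reject the null hypothesis; the result is statistically significant at the 0.1 level.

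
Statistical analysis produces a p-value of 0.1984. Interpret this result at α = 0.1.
Since p = 0.1984 > α = 0.1, fail to reject H₀.
There is insufficient evidence to reject the null hypothesis; the result is not statistically significant at the 0.1 level.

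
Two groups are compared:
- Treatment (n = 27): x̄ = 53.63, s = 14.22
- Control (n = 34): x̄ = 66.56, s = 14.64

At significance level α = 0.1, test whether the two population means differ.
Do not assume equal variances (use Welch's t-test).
Welch's two-sample t-test:
H₀: μ₁ = μ₂
H₁: μ₁ ≠ μ₂
s₁²/n₁ = 14.22²/27 = 7.4892,  s₂²/n₂ = 14.64²/34 = 6.3038
SE = √(s₁²/n₁ + s₂²/n₂) = √(7.4892 + 6.3038) = 3.7139
df (Welch-Satterthwaite) = (s₁²/n₁ + s₂²/n₂)² / [(s₁²/n₁)²/(n₁-1) + (s₂²/n₂)²/(n₂-1)] ≈ 56.60
t = (x̄₁ - x̄₂) / SE = (53.63 - 66.56) / 3.7139 = -12.93 / 3.7139 = -3.482
p-value = 0.0010

Since p-value < α = 0.1, we reject H₀.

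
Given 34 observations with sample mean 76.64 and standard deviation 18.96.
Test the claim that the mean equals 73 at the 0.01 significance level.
One-sample t-test:
H₀: μ = 73
H₁: μ ≠ 73
df = n - 1 = 33
t = (x̄ - μ₀) / (s/√n) = (76.64 - 73) / (18.96/√34) = 1.119
p-value = 0.2710

Since p-value > α = 0.01, we fail to reject H₀.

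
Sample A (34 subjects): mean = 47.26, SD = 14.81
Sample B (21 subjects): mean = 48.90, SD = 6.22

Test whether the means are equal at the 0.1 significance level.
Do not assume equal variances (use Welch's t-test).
Welch's two-sample t-test:
H₀: μ₁ = μ₂
H₁: μ₁ ≠ μ₂
s₁²/n₁ = 14.81²/34 = 6.4511,  s₂²/n₂ = 6.22²/21 = 1.8423
SE = √(s₁²/n₁ + s₂²/n₂) = √(6.4511 + 1.8423) = 2.8798
df (Welch-Satterthwaite) = (s₁²/n₁ + s₂²/n₂)² / [(s₁²/n₁)²/(n₁-1) + (s₂²/n₂)²/(n₂-1)] ≈ 48.07
t = (x̄₁ - x̄₂) / SE = (47.26 - 48.90) / 2.8798 = -1.64 / 2.8798 = -0.569
p-value = 0.5717

Since p-value > α = 0.1, we fail to reject H₀.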